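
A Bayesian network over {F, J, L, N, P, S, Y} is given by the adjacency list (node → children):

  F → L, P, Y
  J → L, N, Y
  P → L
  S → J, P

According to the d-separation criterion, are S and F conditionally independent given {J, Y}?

There are 6 undirected paths between S and F; checking each against the conditioning set {J, Y}:
Path 1: S → J → L ← P ← F
  J is a chain here and J is conditioned on, so the path is blocked at J.
Path 2: S → J → L ← F
  J is a chain here and J is conditioned on, so the path is blocked at J.
Path 3: S → J → Y ← F
  J is a chain here and J is conditioned on, so the path is blocked at J.
Path 4: S → P → L ← J → Y ← F
  L is a collider here and neither L nor any of its descendants is conditioned on, so the collider stays closed — the path is blocked at L.
Path 5: S → P → L ← F
  L is a collider here and neither L nor any of its descendants is conditioned on, so the collider stays closed — the path is blocked at L.
Path 6: S → P ← F
  P is a collider here and neither P nor any of its descendants is conditioned on, so the collider stays closed — the path is blocked at P.
All paths are blocked; S ⊥ F | {J, Y} holds.

Yes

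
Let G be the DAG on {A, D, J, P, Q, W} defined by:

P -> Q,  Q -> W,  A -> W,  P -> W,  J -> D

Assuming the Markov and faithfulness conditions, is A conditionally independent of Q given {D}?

Yes

We examine all 2 paths between A and Q:
Path 1: A → W ← Q
  W is a collider here and neither W nor any of its descendants is conditioned on, so the collider stays closed — the path is blocked at W.
Path 2: A → W ← P → Q
  W is a collider here and neither W nor any of its descendants is conditioned on, so the collider stays closed — the path is blocked at W.
Since every path is blocked, d-separation holds.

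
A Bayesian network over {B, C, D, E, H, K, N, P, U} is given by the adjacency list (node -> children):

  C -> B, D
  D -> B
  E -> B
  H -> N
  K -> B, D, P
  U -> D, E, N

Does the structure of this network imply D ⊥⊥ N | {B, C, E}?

We examine all 4 paths between D and N:
  1. D → B ← E ← U → N — B:collider[open]; E:chain[blocks]; U:fork[open] ⇒ blocked
  2. D ← C → B ← E ← U → N — C:fork[blocks]; B:collider[open]; E:chain[blocks]; U:fork[open] ⇒ blocked
  3. D ← U → N — U:fork[open] ⇒ active
  4. D ← K → B ← E ← U → N — K:fork[open]; B:collider[open]; E:chain[blocks]; U:fork[open] ⇒ blocked
At least one path is unblocked, so d-separation fails.

No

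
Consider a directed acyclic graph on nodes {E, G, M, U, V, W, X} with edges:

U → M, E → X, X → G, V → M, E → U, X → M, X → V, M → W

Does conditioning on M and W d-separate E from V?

We examine all 4 paths between E and V:
Path 1: E → U → M ← V
  U is a chain and U is not conditioned on; M is a collider and M is conditioned on, which opens it — no node blocks this path, so it is active.
Path 2: E → U → M ← X → V
  U is a chain and U is not conditioned on; M is a collider and M is conditioned on, which opens it; X is a fork and X is not conditioned on — no node blocks this path, so it is active.
Path 3: E → X → M ← V
  X is a chain and X is not conditioned on; M is a collider and M is conditioned on, which opens it — no node blocks this path, so it is active.
Path 4: E → X → V
  X is a chain and X is not conditioned on — no node blocks this path, so it is active.
Because an active path exists, E and V are not d-separated.

No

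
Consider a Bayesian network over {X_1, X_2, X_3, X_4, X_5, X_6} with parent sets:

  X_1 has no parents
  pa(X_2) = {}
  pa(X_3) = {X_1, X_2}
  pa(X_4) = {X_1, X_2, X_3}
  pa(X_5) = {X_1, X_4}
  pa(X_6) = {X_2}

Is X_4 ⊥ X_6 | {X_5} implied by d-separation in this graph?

There are 4 undirected paths between X_4 and X_6; checking each against the conditioning set {X_5}:
Path 1: X_4 ← X_2 → X_6
  X_2 is a fork and X_2 is not conditioned on — no node blocks this path, so it is active.
Path 2: X_4 → X_5 ← X_1 → X_3 ← X_2 → X_6
  X_5 is a collider and X_5 is conditioned on, which opens it; X_1 is a fork and X_1 is not conditioned on; X_3 is a collider and its descendant X_5 is conditioned on, which opens it; X_2 is a fork and X_2 is not conditioned on — no node blocks this path, so it is active.
Path 3: X_4 ← X_3 ← X_2 → X_6
  X_3 is a chain and X_3 is not conditioned on; X_2 is a fork and X_2 is not conditioned on — no node blocks this path, so it is active.
Path 4: X_4 ← X_1 → X_3 ← X_2 → X_6
  X_1 is a fork and X_1 is not conditioned on; X_3 is a collider and its descendant X_5 is conditioned on, which opens it; X_2 is a fork and X_2 is not conditioned on — no node blocks this path, so it is active.
Because an active path exists, X_4 and X_6 are not d-separated.

No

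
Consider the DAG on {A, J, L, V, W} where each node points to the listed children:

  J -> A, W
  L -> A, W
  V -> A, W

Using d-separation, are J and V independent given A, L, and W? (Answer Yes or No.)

No — J and V are not d-separated given {A, L, W}.

4 paths connect J and V; each must be blocked for d-separation to hold:
Path 1: J → W ← V
  W is a collider and W is conditioned on, which opens it — no node blocks this path, so it is active.
Path 2: J → W ← L → A ← V
  L is a fork here and L is conditioned on, so the path is blocked at L.
Path 3: J → A ← V
  A is a collider and A is conditioned on, which opens it — no node blocks this path, so it is active.
Path 4: J → A ← L → W ← V
  L is a fork here and L is conditioned on, so the path is blocked at L.
Since the path J → W ← V is active, J and V are not d-separated given {A, L, W}.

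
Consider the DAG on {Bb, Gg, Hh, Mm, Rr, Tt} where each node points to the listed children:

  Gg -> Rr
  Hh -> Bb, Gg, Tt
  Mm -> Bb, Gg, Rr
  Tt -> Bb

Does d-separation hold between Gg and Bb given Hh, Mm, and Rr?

Yes — Gg and Bb are d-separated given {Hh, Mm, Rr}.

There are 4 undirected paths between Gg and Bb; checking each against the conditioning set {Hh, Mm, Rr}:
Path 1: Gg ← Hh → Tt → Bb
  Hh is a fork here and Hh is conditioned on, so the path is blocked at Hh.
Path 2: Gg ← Hh → Bb
  Hh is a fork here and Hh is conditioned on, so the path is blocked at Hh.
Path 3: Gg ← Mm → Bb
  Mm is a fork here and Mm is conditioned on, so the path is blocked at Mm.
Path 4: Gg → Rr ← Mm → Bb
  Mm is a fork here and Mm is conditioned on, so the path is blocked at Mm.
All paths are blocked; Gg ⊥ Bb | {Hh, Mm, Rr} holds.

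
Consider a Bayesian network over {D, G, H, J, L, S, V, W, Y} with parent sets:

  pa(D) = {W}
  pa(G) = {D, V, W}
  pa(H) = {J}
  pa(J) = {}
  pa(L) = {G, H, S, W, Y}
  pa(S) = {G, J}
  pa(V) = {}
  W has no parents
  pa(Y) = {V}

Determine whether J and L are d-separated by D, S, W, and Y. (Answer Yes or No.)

No

We examine all 6 paths between J and L:
Path 1: J → H → L
  H is a chain and H is not conditioned on — no node blocks this path, so it is active.
Path 2: J → S ← G ← D ← W → L
  D is a chain here and D is conditioned on, so the path is blocked at D.
Path 3: J → S ← G ← V → Y → L
  Y is a chain here and Y is conditioned on, so the path is blocked at Y.
Path 4: J → S ← G ← W → L
  W is a fork here and W is conditioned on, so the path is blocked at W.
Path 5: J → S ← G → L
  S is a collider and S is conditioned on, which opens it; G is a fork and G is not conditioned on — no node blocks this path, so it is active.
Path 6: J → S → L
  S is a chain here and S is conditioned on, so the path is blocked at S.
Since the path J → H → L is active, J and L are not d-separated given {D, S, W, Y}.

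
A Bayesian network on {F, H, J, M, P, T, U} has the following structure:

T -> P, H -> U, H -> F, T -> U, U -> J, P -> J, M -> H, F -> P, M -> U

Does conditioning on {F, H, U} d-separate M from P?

Enumerating the 6 paths from M to P and testing each for blocking by {F, H, U}:
Path 1: M → U → J ← P
  U is a chain here and U is conditioned on, so the path is blocked at U.
Path 2: M → U ← T → P
  U is a collider and U is conditioned on, which opens it; T is a fork and T is not conditioned on — no node blocks this path, so it is active.
Path 3: M → U ← H → F → P
  H is a fork here and H is conditioned on, so the path is blocked at H.
Path 4: M → H → U → J ← P
  H is a chain here and H is conditioned on, so the path is blocked at H.
Path 5: M → H → U ← T → P
  H is a chain here and H is conditioned on, so the path is blocked at H.
Path 6: M → H → F → P
  H is a chain here and H is conditioned on, so the path is blocked at H.
Because an active path exists, M and P are not d-separated.

No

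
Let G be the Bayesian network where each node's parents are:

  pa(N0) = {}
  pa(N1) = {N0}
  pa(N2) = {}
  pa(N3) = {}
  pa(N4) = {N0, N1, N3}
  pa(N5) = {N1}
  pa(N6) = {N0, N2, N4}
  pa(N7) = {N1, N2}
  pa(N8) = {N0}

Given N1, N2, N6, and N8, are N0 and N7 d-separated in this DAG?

Yes

There are 6 undirected paths between N0 and N7; checking each against the conditioning set {N1, N2, N6, N8}:
  1. N0 → N1 → N4 → N6 ← N2 → N7 — N1:chain[blocks]; N4:chain[open]; N6:collider[open]; N2:fork[blocks] ⇒ blocked
  2. N0 → N1 → N7 — N1:chain[blocks] ⇒ blocked
  3. N0 → N4 ← N1 → N7 — N4:collider[open]; N1:fork[blocks] ⇒ blocked
  4. N0 → N4 → N6 ← N2 → N7 — N4:chain[open]; N6:collider[open]; N2:fork[blocks] ⇒ blocked
  5. N0 → N6 ← N2 → N7 — N6:collider[open]; N2:fork[blocks] ⇒ blocked
  6. N0 → N6 ← N4 ← N1 → N7 — N6:collider[open]; N4:chain[open]; N1:fork[blocks] ⇒ blocked
Every path is blocked, so N0 and N7 are d-separated given {N1, N2, N6, N8}.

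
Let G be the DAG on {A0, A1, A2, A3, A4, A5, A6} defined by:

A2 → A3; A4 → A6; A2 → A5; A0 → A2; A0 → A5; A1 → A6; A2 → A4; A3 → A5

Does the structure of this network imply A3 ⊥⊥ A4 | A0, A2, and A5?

Yes

We examine all 3 paths between A3 and A4:
Path 1: A3 → A5 ← A0 → A2 → A4
  A0 is a fork here and A0 is conditioned on, so the path is blocked at A0.
Path 2: A3 → A5 ← A2 → A4
  A2 is a fork here and A2 is conditioned on, so the path is blocked at A2.
Path 3: A3 ← A2 → A4
  A2 is a fork here and A2 is conditioned on, so the path is blocked at A2.
Every path is blocked, so A3 and A4 are d-separated given {A0, A2, A5}.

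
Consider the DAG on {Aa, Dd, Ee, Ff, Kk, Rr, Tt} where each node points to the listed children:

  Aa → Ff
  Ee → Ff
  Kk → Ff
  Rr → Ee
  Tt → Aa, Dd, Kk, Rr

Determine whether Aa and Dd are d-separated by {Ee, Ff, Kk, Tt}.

Yes — Aa and Dd are d-separated given {Ee, Ff, Kk, Tt}.

3 paths connect Aa and Dd; each must be blocked for d-separation to hold:
Path 1: Aa ← Tt → Dd
  Tt is a fork here and Tt is conditioned on, so the path is blocked at Tt.
Path 2: Aa → Ff ← Kk ← Tt → Dd
  Kk is a chain here and Kk is conditioned on, so the path is blocked at Kk.
Path 3: Aa → Ff ← Ee ← Rr ← Tt → Dd
  Ee is a chain here and Ee is conditioned on, so the path is blocked at Ee.
All paths are blocked; Aa ⊥ Dd | {Ee, Ff, Kk, Tt} holds.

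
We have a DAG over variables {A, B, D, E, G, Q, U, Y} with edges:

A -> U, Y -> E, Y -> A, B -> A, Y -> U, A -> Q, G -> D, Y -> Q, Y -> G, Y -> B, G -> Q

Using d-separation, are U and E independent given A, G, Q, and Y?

5 paths connect U and E; each must be blocked for d-separation to hold:
Path 1: U ← A ← B ← Y → E
  A is a chain here and A is conditioned on, so the path is blocked at A.
Path 2: U ← A ← Y → E
  A is a chain here and A is conditioned on, so the path is blocked at A.
Path 3: U ← A → Q ← Y → E
  A is a fork here and A is conditioned on, so the path is blocked at A.
Path 4: U ← A → Q ← G ← Y → E
  A is a fork here and A is conditioned on, so the path is blocked at A.
Path 5: U ← Y → E
  Y is a fork here and Y is conditioned on, so the path is blocked at Y.
All paths are blocked; U ⊥ E | {A, G, Q, Y} holds.

Yes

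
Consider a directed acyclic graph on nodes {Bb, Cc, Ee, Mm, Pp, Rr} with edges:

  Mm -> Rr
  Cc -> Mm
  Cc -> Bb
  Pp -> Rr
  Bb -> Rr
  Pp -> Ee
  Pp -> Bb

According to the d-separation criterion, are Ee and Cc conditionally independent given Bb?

There are 4 undirected paths between Ee and Cc; checking each against the conditioning set {Bb}:
Path 1: Ee ← Pp → Bb ← Cc
  Pp is a fork and Pp is not conditioned on; Bb is a collider and Bb is conditioned on, which opens it — no node blocks this path, so it is active.
Path 2: Ee ← Pp → Bb → Rr ← Mm ← Cc
  Bb is a chain here and Bb is conditioned on, so the path is blocked at Bb.
Path 3: Ee ← Pp → Rr ← Mm ← Cc
  Rr is a collider here and neither Rr nor any of its descendants is conditioned on, so the collider stays closed — the path is blocked at Rr.
Path 4: Ee ← Pp → Rr ← Bb ← Cc
  Rr is a collider here and neither Rr nor any of its descendants is conditioned on, so the collider stays closed — the path is blocked at Rr.
Because an active path exists, Ee and Cc are not d-separated.

No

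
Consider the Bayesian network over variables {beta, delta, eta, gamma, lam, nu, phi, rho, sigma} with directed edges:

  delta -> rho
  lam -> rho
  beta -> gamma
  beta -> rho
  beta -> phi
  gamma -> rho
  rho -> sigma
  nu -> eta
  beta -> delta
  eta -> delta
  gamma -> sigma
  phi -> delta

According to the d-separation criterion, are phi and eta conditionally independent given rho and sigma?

No — phi and eta are not d-separated given {rho, sigma}.

5 paths connect phi and eta; each must be blocked for d-separation to hold:
Path 1: phi ← beta → delta ← eta
  beta is a fork and beta is not conditioned on; delta is a collider and its descendant sigma is conditioned on, which opens it — no node blocks this path, so it is active.
Path 2: phi ← beta → gamma → sigma ← rho ← delta ← eta
  rho is a chain here and rho is conditioned on, so the path is blocked at rho.
Path 3: phi ← beta → gamma → rho ← delta ← eta
  beta is a fork and beta is not conditioned on; gamma is a chain and gamma is not conditioned on; rho is a collider and rho is conditioned on, which opens it; delta is a chain and delta is not conditioned on — no node blocks this path, so it is active.
Path 4: phi ← beta → rho ← delta ← eta
  beta is a fork and beta is not conditioned on; rho is a collider and rho is conditioned on, which opens it; delta is a chain and delta is not conditioned on — no node blocks this path, so it is active.
Path 5: phi → delta ← eta
  delta is a collider and its descendant sigma is conditioned on, which opens it — no node blocks this path, so it is active.
Because an active path exists, phi and eta are not d-separated.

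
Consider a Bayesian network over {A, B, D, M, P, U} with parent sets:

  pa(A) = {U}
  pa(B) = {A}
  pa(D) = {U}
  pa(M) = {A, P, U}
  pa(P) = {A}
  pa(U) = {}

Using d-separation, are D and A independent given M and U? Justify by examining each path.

Enumerating the 3 paths from D to A and testing each for blocking by {M, U}:
Path 1: D ← U → M ← P ← A
  U is a fork here and U is conditioned on, so the path is blocked at U.
Path 2: D ← U → M ← A
  U is a fork here and U is conditioned on, so the path is blocked at U.
Path 3: D ← U → A
  U is a fork here and U is conditioned on, so the path is blocked at U.
All paths are blocked; D ⊥ A | {M, U} holds.

Yes — D and A are d-separated given {M, U}.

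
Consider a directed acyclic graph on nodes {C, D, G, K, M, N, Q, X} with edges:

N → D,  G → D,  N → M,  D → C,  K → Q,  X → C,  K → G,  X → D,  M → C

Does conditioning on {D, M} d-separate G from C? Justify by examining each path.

No — G and C are not d-separated given {D, M}.

There are 3 undirected paths between G and C; checking each against the conditioning set {D, M}:
  1. G → D ← N → M → C — D:collider[open]; N:fork[open]; M:chain[blocks] ⇒ blocked
  2. G → D → C — D:chain[blocks] ⇒ blocked
  3. G → D ← X → C — D:collider[open]; X:fork[open] ⇒ active
Because an active path exists, G and C are not d-separated.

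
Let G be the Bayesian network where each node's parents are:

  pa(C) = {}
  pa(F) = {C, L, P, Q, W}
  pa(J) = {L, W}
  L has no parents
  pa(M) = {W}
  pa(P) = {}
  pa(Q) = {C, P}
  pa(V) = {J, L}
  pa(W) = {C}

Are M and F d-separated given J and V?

There are 6 undirected paths between M and F; checking each against the conditioning set {J, V}:
Path 1: M ← W ← C → F
  W is a chain and W is not conditioned on; C is a fork and C is not conditioned on — no node blocks this path, so it is active.
Path 2: M ← W ← C → Q ← P → F
  Q is a collider here and neither Q nor any of its descendants is conditioned on, so the collider stays closed — the path is blocked at Q.
Path 3: M ← W ← C → Q → F
  W is a chain and W is not conditioned on; C is a fork and C is not conditioned on; Q is a chain and Q is not conditioned on — no node blocks this path, so it is active.
Path 4: M ← W → F
  W is a fork and W is not conditioned on — no node blocks this path, so it is active.
Path 5: M ← W → J → V ← L → F
  J is a chain here and J is conditioned on, so the path is blocked at J.
Path 6: M ← W → J ← L → F
  W is a fork and W is not conditioned on; J is a collider and J is conditioned on, which opens it; L is a fork and L is not conditioned on — no node blocks this path, so it is active.
At least one path is unblocked, so d-separation fails.

No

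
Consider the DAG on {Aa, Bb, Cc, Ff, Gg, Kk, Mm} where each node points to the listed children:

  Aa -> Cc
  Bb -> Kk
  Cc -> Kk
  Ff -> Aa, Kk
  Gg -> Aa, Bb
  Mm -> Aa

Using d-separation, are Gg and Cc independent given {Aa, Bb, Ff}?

Yes

Enumerating the 4 paths from Gg to Cc and testing each for blocking by {Aa, Bb, Ff}:
  1. Gg → Aa → Cc — Aa:chain[blocks] ⇒ blocked
  2. Gg → Aa ← Ff → Kk ← Cc — Aa:collider[open]; Ff:fork[blocks]; Kk:collider[blocks] ⇒ blocked
  3. Gg → Bb → Kk ← Cc — Bb:chain[blocks]; Kk:collider[blocks] ⇒ blocked
  4. Gg → Bb → Kk ← Ff → Aa → Cc — Bb:chain[blocks]; Kk:collider[blocks]; Ff:fork[blocks]; Aa:chain[blocks] ⇒ blocked
Since every path is blocked, d-separation holds.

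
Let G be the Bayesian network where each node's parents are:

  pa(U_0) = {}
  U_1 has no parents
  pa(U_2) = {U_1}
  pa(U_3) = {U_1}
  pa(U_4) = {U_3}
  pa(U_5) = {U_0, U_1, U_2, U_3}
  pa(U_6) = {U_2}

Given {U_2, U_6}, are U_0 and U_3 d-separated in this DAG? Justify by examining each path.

We examine all 3 paths between U_0 and U_3:
Path 1: U_0 → U_5 ← U_2 ← U_1 → U_3
  U_5 is a collider here and neither U_5 nor any of its descendants is conditioned on, so the collider stays closed — the path is blocked at U_5.
Path 2: U_0 → U_5 ← U_3
  U_5 is a collider here and neither U_5 nor any of its descendants is conditioned on, so the collider stays closed — the path is blocked at U_5.
Path 3: U_0 → U_5 ← U_1 → U_3
  U_5 is a collider here and neither U_5 nor any of its descendants is conditioned on, so the collider stays closed — the path is blocked at U_5.
Every path is blocked, so U_0 and U_3 are d-separated given {U_2, U_6}.

Yes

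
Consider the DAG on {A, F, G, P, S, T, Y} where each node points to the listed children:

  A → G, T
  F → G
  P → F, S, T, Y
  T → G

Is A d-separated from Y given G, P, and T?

There are 4 undirected paths between A and Y; checking each against the conditioning set {G, P, T}:
Path 1: A → G ← F ← P → Y
  P is a fork here and P is conditioned on, so the path is blocked at P.
Path 2: A → G ← T ← P → Y
  T is a chain here and T is conditioned on, so the path is blocked at T.
Path 3: A → T ← P → Y
  P is a fork here and P is conditioned on, so the path is blocked at P.
Path 4: A → T → G ← F ← P → Y
  T is a chain here and T is conditioned on, so the path is blocked at T.
Since every path is blocked, d-separation holds.

Yes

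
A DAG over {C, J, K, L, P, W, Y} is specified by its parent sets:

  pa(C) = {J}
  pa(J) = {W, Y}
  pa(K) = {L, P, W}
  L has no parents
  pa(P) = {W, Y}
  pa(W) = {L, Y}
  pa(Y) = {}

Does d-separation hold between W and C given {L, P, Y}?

5 paths connect W and C; each must be blocked for d-separation to hold:
  1. W → J → C — J:chain[open] ⇒ active
  2. W ← Y → J → C — Y:fork[blocks]; J:chain[open] ⇒ blocked
  3. W → P ← Y → J → C — P:collider[open]; Y:fork[blocks]; J:chain[open] ⇒ blocked
  4. W ← L → K ← P ← Y → J → C — L:fork[blocks]; K:collider[blocks]; P:chain[blocks]; Y:fork[blocks]; J:chain[open] ⇒ blocked
  5. W → K ← P ← Y → J → C — K:collider[blocks]; P:chain[blocks]; Y:fork[blocks]; J:chain[open] ⇒ blocked
Because an active path exists, W and C are not d-separated.

No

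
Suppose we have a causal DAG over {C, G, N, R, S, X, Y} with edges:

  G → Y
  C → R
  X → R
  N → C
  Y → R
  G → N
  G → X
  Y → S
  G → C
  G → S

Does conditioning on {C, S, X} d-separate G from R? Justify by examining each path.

5 paths connect G and R; each must be blocked for d-separation to hold:
  1. G → X → R — X:chain[blocks] ⇒ blocked
  2. G → C → R — C:chain[blocks] ⇒ blocked
  3. G → Y → R — Y:chain[open] ⇒ active
  4. G → S ← Y → R — S:collider[open]; Y:fork[open] ⇒ active
  5. G → N → C → R — N:chain[open]; C:chain[blocks] ⇒ blocked
Since the path G → Y → R is active, G and R are not d-separated given {C, S, X}.

No — G and R are not d-separated given {C, S, X}.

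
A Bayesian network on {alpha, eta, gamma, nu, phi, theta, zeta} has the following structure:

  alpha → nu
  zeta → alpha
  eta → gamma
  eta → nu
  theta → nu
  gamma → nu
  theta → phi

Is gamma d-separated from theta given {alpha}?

2 paths connect gamma and theta; each must be blocked for d-separation to hold:
  1. gamma → nu ← theta — nu:collider[blocks] ⇒ blocked
  2. gamma ← eta → nu ← theta — eta:fork[open]; nu:collider[blocks] ⇒ blocked
Every path is blocked, so gamma and theta are d-separated given {alpha}.

Yes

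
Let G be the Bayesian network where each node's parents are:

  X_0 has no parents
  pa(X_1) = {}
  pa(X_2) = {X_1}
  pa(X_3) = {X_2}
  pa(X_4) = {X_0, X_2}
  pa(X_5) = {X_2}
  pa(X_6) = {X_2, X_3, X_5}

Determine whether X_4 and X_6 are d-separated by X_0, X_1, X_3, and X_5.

We examine all 3 paths between X_4 and X_6:
Path 1: X_4 ← X_2 → X_5 → X_6
  X_5 is a chain here and X_5 is conditioned on, so the path is blocked at X_5.
Path 2: X_4 ← X_2 → X_3 → X_6
  X_3 is a chain here and X_3 is conditioned on, so the path is blocked at X_3.
Path 3: X_4 ← X_2 → X_6
  X_2 is a fork and X_2 is not conditioned on — no node blocks this path, so it is active.
Because an active path exists, X_4 and X_6 are not d-separated.

No — X_4 and X_6 are not d-separated given {X_0, X_1, X_3, X_5}.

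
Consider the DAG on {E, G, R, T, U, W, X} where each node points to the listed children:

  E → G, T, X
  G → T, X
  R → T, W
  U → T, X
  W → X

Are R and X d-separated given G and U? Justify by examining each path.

6 paths connect R and X; each must be blocked for d-separation to hold:
  1. R → T ← U → X — T:collider[blocks]; U:fork[blocks] ⇒ blocked
  2. R → T ← E → X — T:collider[blocks]; E:fork[open] ⇒ blocked
  3. R → T ← E → G → X — T:collider[blocks]; E:fork[open]; G:chain[blocks] ⇒ blocked
  4. R → T ← G → X — T:collider[blocks]; G:fork[blocks] ⇒ blocked
  5. R → T ← G ← E → X — T:collider[blocks]; G:chain[blocks]; E:fork[open] ⇒ blocked
  6. R → W → X — W:chain[open] ⇒ active
Because an active path exists, R and X are not d-separated.

No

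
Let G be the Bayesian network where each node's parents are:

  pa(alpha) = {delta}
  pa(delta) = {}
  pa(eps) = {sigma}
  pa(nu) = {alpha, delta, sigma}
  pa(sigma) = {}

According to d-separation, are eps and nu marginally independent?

No

The only undirected path from eps to nu is:
Path 1: eps ← sigma → nu
  sigma is a fork and sigma is not conditioned on — no node blocks this path, so it is active.
At least one path is unblocked, so d-separation fails.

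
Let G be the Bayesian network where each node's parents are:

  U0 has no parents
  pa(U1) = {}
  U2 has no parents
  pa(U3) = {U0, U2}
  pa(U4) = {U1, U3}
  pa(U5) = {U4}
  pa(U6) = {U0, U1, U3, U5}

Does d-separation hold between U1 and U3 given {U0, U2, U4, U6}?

No — U1 and U3 are not d-separated given {U0, U2, U4, U6}.

Enumerating the 6 paths from U1 to U3 and testing each for blocking by {U0, U2, U4, U6}:
  1. U1 → U6 ← U0 → U3 — U6:collider[open]; U0:fork[blocks] ⇒ blocked
  2. U1 → U6 ← U3 — U6:collider[open] ⇒ active
  3. U1 → U6 ← U5 ← U4 ← U3 — U6:collider[open]; U5:chain[open]; U4:chain[blocks] ⇒ blocked
  4. U1 → U4 ← U3 — U4:collider[open] ⇒ active
  5. U1 → U4 → U5 → U6 ← U0 → U3 — U4:chain[blocks]; U5:chain[open]; U6:collider[open]; U0:fork[blocks] ⇒ blocked
  6. U1 → U4 → U5 → U6 ← U3 — U4:chain[blocks]; U5:chain[open]; U6:collider[open] ⇒ blocked
Because an active path exists, U1 and U3 are not d-separated.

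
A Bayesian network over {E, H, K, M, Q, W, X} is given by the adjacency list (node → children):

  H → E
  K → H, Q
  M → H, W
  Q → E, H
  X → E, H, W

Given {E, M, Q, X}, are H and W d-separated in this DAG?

Enumerating the 5 paths from H to W and testing each for blocking by {E, M, Q, X}:
  1. H ← X → W — X:fork[blocks] ⇒ blocked
  2. H ← Q → E ← X → W — Q:fork[blocks]; E:collider[open]; X:fork[blocks] ⇒ blocked
  3. H ← M → W — M:fork[blocks] ⇒ blocked
  4. H ← K → Q → E ← X → W — K:fork[open]; Q:chain[blocks]; E:collider[open]; X:fork[blocks] ⇒ blocked
  5. H → E ← X → W — E:collider[open]; X:fork[blocks] ⇒ blocked
All paths are blocked; H ⊥ W | {E, M, Q, X} holds.

Yes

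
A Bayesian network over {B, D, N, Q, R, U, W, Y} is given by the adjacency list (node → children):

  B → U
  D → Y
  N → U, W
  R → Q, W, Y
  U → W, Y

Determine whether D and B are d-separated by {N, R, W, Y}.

3 paths connect D and B; each must be blocked for d-separation to hold:
Path 1: D → Y ← U ← B
  Y is a collider and Y is conditioned on, which opens it; U is a chain and U is not conditioned on — no node blocks this path, so it is active.
Path 2: D → Y ← R → W ← U ← B
  R is a fork here and R is conditioned on, so the path is blocked at R.
Path 3: D → Y ← R → W ← N → U ← B
  R is a fork here and R is conditioned on, so the path is blocked at R.
At least one path is unblocked, so d-separation fails.

No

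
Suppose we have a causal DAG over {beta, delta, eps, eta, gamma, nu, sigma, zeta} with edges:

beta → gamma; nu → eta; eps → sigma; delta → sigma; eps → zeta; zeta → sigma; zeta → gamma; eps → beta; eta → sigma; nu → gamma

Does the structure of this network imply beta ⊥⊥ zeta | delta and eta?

There are 6 undirected paths between beta and zeta; checking each against the conditioning set {delta, eta}:
Path 1: beta → gamma ← zeta
  gamma is a collider here and neither gamma nor any of its descendants is conditioned on, so the collider stays closed — the path is blocked at gamma.
Path 2: beta → gamma ← nu → eta → sigma ← zeta
  gamma is a collider here and neither gamma nor any of its descendants is conditioned on, so the collider stays closed — the path is blocked at gamma.
Path 3: beta → gamma ← nu → eta → sigma ← eps → zeta
  gamma is a collider here and neither gamma nor any of its descendants is conditioned on, so the collider stays closed — the path is blocked at gamma.
Path 4: beta ← eps → zeta
  eps is a fork and eps is not conditioned on — no node blocks this path, so it is active.
Path 5: beta ← eps → sigma ← zeta
  sigma is a collider here and neither sigma nor any of its descendants is conditioned on, so the collider stays closed — the path is blocked at sigma.
Path 6: beta ← eps → sigma ← eta ← nu → gamma ← zeta
  sigma is a collider here and neither sigma nor any of its descendants is conditioned on, so the collider stays closed — the path is blocked at sigma.
At least one path is unblocked, so d-separation fails.

No — beta and zeta are not d-separated given {delta, eta}.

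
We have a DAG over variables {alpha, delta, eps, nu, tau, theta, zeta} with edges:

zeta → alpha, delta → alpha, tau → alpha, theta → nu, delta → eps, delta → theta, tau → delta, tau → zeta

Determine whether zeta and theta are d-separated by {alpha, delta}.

4 paths connect zeta and theta; each must be blocked for d-separation to hold:
  1. zeta → alpha ← delta → theta — alpha:collider[open]; delta:fork[blocks] ⇒ blocked
  2. zeta → alpha ← tau → delta → theta — alpha:collider[open]; tau:fork[open]; delta:chain[blocks] ⇒ blocked
  3. zeta ← tau → delta → theta — tau:fork[open]; delta:chain[blocks] ⇒ blocked
  4. zeta ← tau → alpha ← delta → theta — tau:fork[open]; alpha:collider[open]; delta:fork[blocks] ⇒ blocked
Every path is blocked, so zeta and theta are d-separated given {alpha, delta}.

Yes — zeta and theta are d-separated given {alpha, delta}.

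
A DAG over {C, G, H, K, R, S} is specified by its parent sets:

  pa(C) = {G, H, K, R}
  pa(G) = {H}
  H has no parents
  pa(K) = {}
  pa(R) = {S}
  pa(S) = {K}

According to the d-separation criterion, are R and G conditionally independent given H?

Yes

Enumerating the 4 paths from R to G and testing each for blocking by {H}:
  1. R → C ← G — C:collider[blocks] ⇒ blocked
  2. R → C ← H → G — C:collider[blocks]; H:fork[blocks] ⇒ blocked
  3. R ← S ← K → C ← G — S:chain[open]; K:fork[open]; C:collider[blocks] ⇒ blocked
  4. R ← S ← K → C ← H → G — S:chain[open]; K:fork[open]; C:collider[blocks]; H:fork[blocks] ⇒ blocked
All paths are blocked; R ⊥ G | {H} holds.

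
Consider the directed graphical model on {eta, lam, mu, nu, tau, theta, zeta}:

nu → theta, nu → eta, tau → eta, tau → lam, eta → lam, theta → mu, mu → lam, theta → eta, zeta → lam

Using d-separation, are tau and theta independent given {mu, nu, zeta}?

We examine all 6 paths between tau and theta:
Path 1: tau → eta ← theta
  eta is a collider here and neither eta nor any of its descendants is conditioned on, so the collider stays closed — the path is blocked at eta.
Path 2: tau → eta → lam ← mu ← theta
  lam is a collider here and neither lam nor any of its descendants is conditioned on, so the collider stays closed — the path is blocked at lam.
Path 3: tau → eta ← nu → theta
  eta is a collider here and neither eta nor any of its descendants is conditioned on, so the collider stays closed — the path is blocked at eta.
Path 4: tau → lam ← eta ← theta
  lam is a collider here and neither lam nor any of its descendants is conditioned on, so the collider stays closed — the path is blocked at lam.
Path 5: tau → lam ← eta ← nu → theta
  lam is a collider here and neither lam nor any of its descendants is conditioned on, so the collider stays closed — the path is blocked at lam.
Path 6: tau → lam ← mu ← theta
  lam is a collider here and neither lam nor any of its descendants is conditioned on, so the collider stays closed — the path is blocked at lam.
All paths are blocked; tau ⊥ theta | {mu, nu, zeta} holds.

Yes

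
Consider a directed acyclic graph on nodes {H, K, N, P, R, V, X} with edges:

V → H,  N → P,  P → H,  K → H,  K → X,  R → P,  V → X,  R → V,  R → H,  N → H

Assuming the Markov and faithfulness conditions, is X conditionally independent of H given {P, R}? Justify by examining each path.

We examine all 5 paths between X and H:
Path 1: X ← V → H
  V is a fork and V is not conditioned on — no node blocks this path, so it is active.
Path 2: X ← V ← R → P ← N → H
  R is a fork here and R is conditioned on, so the path is blocked at R.
Path 3: X ← V ← R → P → H
  R is a fork here and R is conditioned on, so the path is blocked at R.
Path 4: X ← V ← R → H
  R is a fork here and R is conditioned on, so the path is blocked at R.
Path 5: X ← K → H
  K is a fork and K is not conditioned on — no node blocks this path, so it is active.
At least one path is unblocked, so d-separation fails.

No — X and H are not d-separated given {P, R}.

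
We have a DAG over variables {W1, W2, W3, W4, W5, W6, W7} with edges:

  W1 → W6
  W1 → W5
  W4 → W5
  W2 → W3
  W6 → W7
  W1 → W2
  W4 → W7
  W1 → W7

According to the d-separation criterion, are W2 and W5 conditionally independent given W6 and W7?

No

There are 3 undirected paths between W2 and W5; checking each against the conditioning set {W6, W7}:
Path 1: W2 ← W1 → W6 → W7 ← W4 → W5
  W6 is a chain here and W6 is conditioned on, so the path is blocked at W6.
Path 2: W2 ← W1 → W5
  W1 is a fork and W1 is not conditioned on — no node blocks this path, so it is active.
Path 3: W2 ← W1 → W7 ← W4 → W5
  W1 is a fork and W1 is not conditioned on; W7 is a collider and W7 is conditioned on, which opens it; W4 is a fork and W4 is not conditioned on — no node blocks this path, so it is active.
Since the path W2 ← W1 → W5 is active, W2 and W5 are not d-separated given {W6, W7}.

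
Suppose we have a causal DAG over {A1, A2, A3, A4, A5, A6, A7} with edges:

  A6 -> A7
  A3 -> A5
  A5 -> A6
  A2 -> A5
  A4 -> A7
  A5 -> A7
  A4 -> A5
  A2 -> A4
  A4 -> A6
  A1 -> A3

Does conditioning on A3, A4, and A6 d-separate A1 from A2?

Yes

Enumerating the 6 paths from A1 to A2 and testing each for blocking by {A3, A4, A6}:
Path 1: A1 → A3 → A5 → A7 ← A4 ← A2
  A3 is a chain here and A3 is conditioned on, so the path is blocked at A3.
Path 2: A1 → A3 → A5 → A7 ← A6 ← A4 ← A2
  A3 is a chain here and A3 is conditioned on, so the path is blocked at A3.
Path 3: A1 → A3 → A5 ← A2
  A3 is a chain here and A3 is conditioned on, so the path is blocked at A3.
Path 4: A1 → A3 → A5 ← A4 ← A2
  A3 is a chain here and A3 is conditioned on, so the path is blocked at A3.
Path 5: A1 → A3 → A5 → A6 → A7 ← A4 ← A2
  A3 is a chain here and A3 is conditioned on, so the path is blocked at A3.
Path 6: A1 → A3 → A5 → A6 ← A4 ← A2
  A3 is a chain here and A3 is conditioned on, so the path is blocked at A3.
Since every path is blocked, d-separation holds.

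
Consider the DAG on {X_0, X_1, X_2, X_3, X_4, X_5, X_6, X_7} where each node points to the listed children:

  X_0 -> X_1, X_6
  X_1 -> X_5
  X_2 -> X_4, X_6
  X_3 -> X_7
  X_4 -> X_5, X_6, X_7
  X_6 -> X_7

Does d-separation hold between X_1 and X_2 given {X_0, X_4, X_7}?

Yes

Enumerating the 6 paths from X_1 to X_2 and testing each for blocking by {X_0, X_4, X_7}:
Path 1: X_1 ← X_0 → X_6 ← X_4 ← X_2
  X_0 is a fork here and X_0 is conditioned on, so the path is blocked at X_0.
Path 2: X_1 ← X_0 → X_6 → X_7 ← X_4 ← X_2
  X_0 is a fork here and X_0 is conditioned on, so the path is blocked at X_0.
Path 3: X_1 ← X_0 → X_6 ← X_2
  X_0 is a fork here and X_0 is conditioned on, so the path is blocked at X_0.
Path 4: X_1 → X_5 ← X_4 → X_7 ← X_6 ← X_2
  X_5 is a collider here and neither X_5 nor any of its descendants is conditioned on, so the collider stays closed — the path is blocked at X_5.
Path 5: X_1 → X_5 ← X_4 → X_6 ← X_2
  X_5 is a collider here and neither X_5 nor any of its descendants is conditioned on, so the collider stays closed — the path is blocked at X_5.
Path 6: X_1 → X_5 ← X_4 ← X_2
  X_5 is a collider here and neither X_5 nor any of its descendants is conditioned on, so the collider stays closed — the path is blocked at X_5.
Every path is blocked, so X_1 and X_2 are d-separated given {X_0, X_4, X_7}.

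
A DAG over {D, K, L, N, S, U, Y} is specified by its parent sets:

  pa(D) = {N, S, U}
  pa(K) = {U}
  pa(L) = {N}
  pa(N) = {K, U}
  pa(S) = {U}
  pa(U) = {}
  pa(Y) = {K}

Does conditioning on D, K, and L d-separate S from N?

There are 6 undirected paths between S and N; checking each against the conditioning set {D, K, L}:
Path 1: S ← U → K → N
  K is a chain here and K is conditioned on, so the path is blocked at K.
Path 2: S ← U → N
  U is a fork and U is not conditioned on — no node blocks this path, so it is active.
Path 3: S ← U → D ← N
  U is a fork and U is not conditioned on; D is a collider and D is conditioned on, which opens it — no node blocks this path, so it is active.
Path 4: S → D ← N
  D is a collider and D is conditioned on, which opens it — no node blocks this path, so it is active.
Path 5: S → D ← U → K → N
  K is a chain here and K is conditioned on, so the path is blocked at K.
Path 6: S → D ← U → N
  D is a collider and D is conditioned on, which opens it; U is a fork and U is not conditioned on — no node blocks this path, so it is active.
At least one path is unblocked, so d-separation fails.

No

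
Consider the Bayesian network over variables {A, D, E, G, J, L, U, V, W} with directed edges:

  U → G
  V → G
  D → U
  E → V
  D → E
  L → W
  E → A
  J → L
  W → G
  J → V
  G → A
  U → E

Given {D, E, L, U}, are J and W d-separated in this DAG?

Yes — J and W are d-separated given {D, E, L, U}.

We examine all 5 paths between J and W:
Path 1: J → L → W
  L is a chain here and L is conditioned on, so the path is blocked at L.
Path 2: J → V → G ← W
  G is a collider here and neither G nor any of its descendants is conditioned on, so the collider stays closed — the path is blocked at G.
Path 3: J → V ← E → A ← G ← W
  V is a collider here and neither V nor any of its descendants is conditioned on, so the collider stays closed — the path is blocked at V.
Path 4: J → V ← E ← D → U → G ← W
  V is a collider here and neither V nor any of its descendants is conditioned on, so the collider stays closed — the path is blocked at V.
Path 5: J → V ← E ← U → G ← W
  V is a collider here and neither V nor any of its descendants is conditioned on, so the collider stays closed — the path is blocked at V.
All paths are blocked; J ⊥ W | {D, E, L, U} holds.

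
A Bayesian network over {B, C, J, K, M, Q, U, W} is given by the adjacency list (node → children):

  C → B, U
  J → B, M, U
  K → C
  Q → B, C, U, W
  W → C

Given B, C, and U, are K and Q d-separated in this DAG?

There are 6 undirected paths between K and Q; checking each against the conditioning set {B, C, U}:
Path 1: K → C ← W ← Q
  C is a collider and C is conditioned on, which opens it; W is a chain and W is not conditioned on — no node blocks this path, so it is active.
Path 2: K → C ← Q
  C is a collider and C is conditioned on, which opens it — no node blocks this path, so it is active.
Path 3: K → C → B ← Q
  C is a chain here and C is conditioned on, so the path is blocked at C.
Path 4: K → C → B ← J → U ← Q
  C is a chain here and C is conditioned on, so the path is blocked at C.
Path 5: K → C → U ← Q
  C is a chain here and C is conditioned on, so the path is blocked at C.
Path 6: K → C → U ← J → B ← Q
  C is a chain here and C is conditioned on, so the path is blocked at C.
At least one path is unblocked, so d-separation fails.

No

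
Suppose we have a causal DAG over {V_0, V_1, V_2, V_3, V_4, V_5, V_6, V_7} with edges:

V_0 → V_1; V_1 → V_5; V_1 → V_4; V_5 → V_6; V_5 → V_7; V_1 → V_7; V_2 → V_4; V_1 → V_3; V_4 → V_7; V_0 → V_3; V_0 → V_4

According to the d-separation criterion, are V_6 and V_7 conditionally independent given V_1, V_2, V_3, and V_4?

No

There are 5 undirected paths between V_6 and V_7; checking each against the conditioning set {V_1, V_2, V_3, V_4}:
Path 1: V_6 ← V_5 → V_7
  V_5 is a fork and V_5 is not conditioned on — no node blocks this path, so it is active.
Path 2: V_6 ← V_5 ← V_1 → V_7
  V_1 is a fork here and V_1 is conditioned on, so the path is blocked at V_1.
Path 3: V_6 ← V_5 ← V_1 → V_4 → V_7
  V_1 is a fork here and V_1 is conditioned on, so the path is blocked at V_1.
Path 4: V_6 ← V_5 ← V_1 → V_3 ← V_0 → V_4 → V_7
  V_1 is a fork here and V_1 is conditioned on, so the path is blocked at V_1.
Path 5: V_6 ← V_5 ← V_1 ← V_0 → V_4 → V_7
  V_1 is a chain here and V_1 is conditioned on, so the path is blocked at V_1.
Since the path V_6 ← V_5 → V_7 is active, V_6 and V_7 are not d-separated given {V_1, V_2, V_3, V_4}.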